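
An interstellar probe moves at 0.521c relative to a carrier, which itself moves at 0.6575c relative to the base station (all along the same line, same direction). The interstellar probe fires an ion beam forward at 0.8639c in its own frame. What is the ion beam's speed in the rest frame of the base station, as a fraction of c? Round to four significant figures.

0.9905c

Apply u = (u'+v)/(1+u'v) twice. Ion beam in the carrier frame: (0.8639+0.521)/(1+0.8639·0.521) = 1.3849/1.4500919 = 0.95504c.
That velocity, transformed to the rest frame of the base station: (0.95504+0.6575)/(1+0.95504·0.6575) = 1.61254/1.6279388 = 0.99054c.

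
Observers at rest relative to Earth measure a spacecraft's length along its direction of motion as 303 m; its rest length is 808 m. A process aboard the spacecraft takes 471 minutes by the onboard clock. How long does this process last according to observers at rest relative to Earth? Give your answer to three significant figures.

1260 minutes

From L = L₀/γ: γ = 808/303 = 2.66667.
Δt = γΔτ = 2.66667 × 471 = 1260 minutes.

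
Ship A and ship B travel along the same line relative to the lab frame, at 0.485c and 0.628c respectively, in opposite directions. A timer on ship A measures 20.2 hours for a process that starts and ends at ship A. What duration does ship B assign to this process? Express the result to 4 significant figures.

38.72 hours

Speed of ship A in ship B's frame: u = (v_A + v_B)/(1 + v_A v_B/c²) = (0.485 + 0.628)/(1 + 0.485×0.628) = 1.113/1.30458 = 0.85315; |u| = 0.85315c.
At |u| = 0.85315c, γ = (1 − 0.727865)^(−1/2) = 1.9169.
The clock on ship A records proper time, so ship B measures Δt = γΔτ = 1.9169 × 20.2 = 38.72 hours.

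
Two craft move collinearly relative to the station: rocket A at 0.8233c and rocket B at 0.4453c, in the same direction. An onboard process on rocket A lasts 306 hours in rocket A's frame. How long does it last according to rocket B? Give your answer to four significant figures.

Speed of rocket A in rocket B's frame: u = (v_A − v_B)/(1 − v_A v_B/c²) = (0.8233 − 0.4453)/(1 − 0.8233×0.4453) = 0.378/0.63338451 = 0.59679; |u| = 0.59679c.
γ for this relative speed: γ = 1/√(1 − 0.356158) = 1.2463.
Rocket A's interval is proper; time dilation gives Δt_B = γΔτ = 1.2463 × 306 hours = 381.4 hours.

381.4 hours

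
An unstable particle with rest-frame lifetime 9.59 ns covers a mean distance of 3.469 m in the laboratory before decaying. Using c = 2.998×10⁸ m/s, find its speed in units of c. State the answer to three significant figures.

d = βγcτ ⇒ βγ = d/(cτ) = 3.469 m / (2.875082 m) = 1.2066.
β = (βγ)/√(1+(βγ)²) = 1.2066/√2.45588 = 0.770.

0.770c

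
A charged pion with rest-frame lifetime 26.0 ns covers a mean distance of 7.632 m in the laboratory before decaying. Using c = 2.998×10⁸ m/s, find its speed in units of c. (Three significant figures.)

d = βγcτ ⇒ βγ = d/(cτ) = 7.632 m / (7.7948 m) = 0.97911.
β = (βγ)/√(1+(βγ)²) = 0.97911/√1.958656 = 0.700.

0.700c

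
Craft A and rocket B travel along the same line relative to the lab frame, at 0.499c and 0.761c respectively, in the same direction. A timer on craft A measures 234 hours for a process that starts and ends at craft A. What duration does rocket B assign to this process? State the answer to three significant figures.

258 hours

Transform craft A's velocity into rocket B's frame: (0.499 − 0.761)/(1 − 0.499·0.761) = −0.262/0.620261, so the relative speed is 0.4224c.
γ for this relative speed: γ = 1/√(1 − 0.178422) = 1.1033.
Craft A's interval is proper; time dilation gives Δt_B = γΔτ = 1.1033 × 234 hours = 258 hours.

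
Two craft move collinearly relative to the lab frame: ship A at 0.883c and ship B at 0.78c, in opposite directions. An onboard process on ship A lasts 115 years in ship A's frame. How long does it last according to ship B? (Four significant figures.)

661.2 years

Speed of ship A in ship B's frame: u = (v_A + v_B)/(1 + v_A v_B/c²) = (0.883 + 0.78)/(1 + 0.883×0.78) = 1.663/1.68874 = 0.98476; |u| = 0.98476c.
γ for this relative speed: γ = 1/√(1 − 0.969752) = 5.7498.
The clock on ship A records proper time, so ship B measures Δt = γΔτ = 5.7498 × 115 = 661.2 years.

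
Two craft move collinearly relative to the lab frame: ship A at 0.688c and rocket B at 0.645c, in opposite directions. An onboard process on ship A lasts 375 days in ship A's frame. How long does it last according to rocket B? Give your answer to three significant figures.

The velocity of ship A relative to rocket B is (0.688 + 0.645)c / (1 + 0.688×0.645) = 0.92328c; relative speed 0.92328c.
At |u| = 0.92328c, γ = (1 − 0.852446)^(−1/2) = 2.6033.
Ship A's interval is proper; time dilation gives Δt_B = γΔτ = 2.6033 × 375 days = 976 days.

976 days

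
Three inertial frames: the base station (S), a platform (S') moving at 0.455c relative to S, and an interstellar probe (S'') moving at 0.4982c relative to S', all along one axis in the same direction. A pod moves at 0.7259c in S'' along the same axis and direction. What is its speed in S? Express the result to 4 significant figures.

Compose velocities in two stages. Stage 1 (into S'): u₁ = (0.7259+0.4982)/(1+0.7259×0.4982) = 0.89899.
Stage 2 (into S): u = (0.89899+0.455)/(1+0.89899×0.455) = 0.96093, so the speed is 0.9609c.

0.9609c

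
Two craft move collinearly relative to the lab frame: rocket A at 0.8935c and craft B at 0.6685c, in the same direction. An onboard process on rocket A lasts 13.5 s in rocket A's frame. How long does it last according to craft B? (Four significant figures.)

16.28 s

The velocity of rocket A relative to craft B is (0.8935 − 0.6685)c / (1 − 0.8935×0.6685) = 0.55874c; relative speed 0.55874c.
At |u| = 0.55874c, γ = (1 − 0.31219)^(−1/2) = 1.2058.
Rocket A's interval is proper; time dilation gives Δt_B = γΔτ = 1.2058 × 13.5 s = 16.28 s.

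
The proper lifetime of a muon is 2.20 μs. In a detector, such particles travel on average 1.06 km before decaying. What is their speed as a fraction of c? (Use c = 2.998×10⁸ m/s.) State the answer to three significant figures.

Let x = d/(cτ) = 1060 m / (2.998×10⁸ m/s × 2.200×10^-6 s) = 1.6071. Since d = βγcτ, x = βγ = β/√(1−β²).
Solving: β² = x²/(1+x²) = 2.58277/3.58277 = 0.720886, so β = 0.849.

0.849c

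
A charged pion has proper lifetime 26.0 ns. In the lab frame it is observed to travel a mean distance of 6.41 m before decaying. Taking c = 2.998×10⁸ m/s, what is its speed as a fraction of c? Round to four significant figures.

0.6352c

Lab distance = (lab lifetime)·v = γτ·βc, so βγ = d/(cτ) = 6.410/(2.998×10⁸ × 2.600×10^-8) = 0.82234.
With βγ = 0.82234: γ² = 1 + (βγ)² = 1.676243, and β = (βγ)/γ = 0.82234/1.2947 = 0.6352.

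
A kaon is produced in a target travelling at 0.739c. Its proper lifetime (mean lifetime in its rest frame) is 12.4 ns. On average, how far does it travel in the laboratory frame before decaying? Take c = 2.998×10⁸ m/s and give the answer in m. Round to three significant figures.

4.08 m

Lorentz factor: γ = (1 − 0.546121)^(−1/2) = 1.4843.
Lab-frame lifetime: Δt = γτ = 1.4843 × 12.4 ns = 18.405 ns.
Distance: d = vΔt = 0.739 × 2.998×10⁸ m/s × 1.8405×10^-8 s = 4.08 m.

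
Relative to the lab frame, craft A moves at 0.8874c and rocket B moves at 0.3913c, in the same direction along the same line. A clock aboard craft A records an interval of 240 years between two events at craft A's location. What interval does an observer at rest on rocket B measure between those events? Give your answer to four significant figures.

369.3 years

The velocity of craft A relative to rocket B is (0.8874 − 0.3913)c / (1 − 0.8874×0.3913) = 0.76c; relative speed 0.76c.
At |u| = 0.76c, γ = (1 − 0.5776)^(−1/2) = 1.5386.
The clock on craft A records proper time, so rocket B measures Δt = γΔτ = 1.5386 × 240 = 369.3 years.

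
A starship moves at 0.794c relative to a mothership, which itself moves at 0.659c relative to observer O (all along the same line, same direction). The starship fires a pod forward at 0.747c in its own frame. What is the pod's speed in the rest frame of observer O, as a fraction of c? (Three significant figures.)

Apply u = (u'+v)/(1+u'v) twice. Pod in the mothership frame: (0.747+0.794)/(1+0.747·0.794) = 1.541/1.593118 = 0.96729c.
That velocity, transformed to the rest frame of observer O: (0.96729+0.659)/(1+0.96729·0.659) = 1.62629/1.63744411 = 0.99319c.

0.993c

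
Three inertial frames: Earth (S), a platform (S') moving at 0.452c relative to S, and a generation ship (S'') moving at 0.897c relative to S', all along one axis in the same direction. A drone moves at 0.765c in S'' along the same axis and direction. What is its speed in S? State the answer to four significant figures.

First combine the drone and generation ship (S''→S'): u₁ = (0.765 + 0.897)/(1 + 0.765×0.897) = 1.662/1.686205 = 0.98565.
Then combine with the platform (S'→S): u = (0.98565 + 0.452)/(1 + 0.98565×0.452) = 1.43765/1.4455138 = 0.99456.

0.9946c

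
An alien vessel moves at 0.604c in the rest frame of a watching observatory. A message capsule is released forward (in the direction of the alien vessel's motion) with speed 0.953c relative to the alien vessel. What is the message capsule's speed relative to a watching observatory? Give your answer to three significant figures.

0.988c

Relativistic velocity addition: u = (u' + v)/(1 + u'v/c²), with u' = 0.953c and v = 0.604c.
Numerator: 0.953 + 0.604 = 1.557. Denominator: 1 + (0.953)(0.604) = 1.575612.
u = 1.557/1.575612 = 0.98819, so the speed is 0.988c.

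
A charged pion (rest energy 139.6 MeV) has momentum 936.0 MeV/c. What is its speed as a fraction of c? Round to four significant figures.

pc/(mc²) = 936.0/139.6 = 6.7049 = βγ = β/√(1−β²).
So β² = x²/(1 + x²) with x = 6.7049: x² = 44.9557, β² = 44.9557/45.9557 = 0.97824, β = 0.9891.

0.9891c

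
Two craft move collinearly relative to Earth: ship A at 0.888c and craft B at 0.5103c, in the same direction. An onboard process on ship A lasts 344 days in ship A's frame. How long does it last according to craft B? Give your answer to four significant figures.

475.7 days

Transform ship A's velocity into craft B's frame: (0.888 − 0.5103)/(1 − 0.888·0.5103) = 0.3777/0.5468536, so the relative speed is 0.69068c.
γ for this relative speed: γ = 1/√(1 − 0.477039) = 1.3828.
The clock on ship A records proper time, so craft B measures Δt = γΔτ = 1.3828 × 344 = 475.7 days.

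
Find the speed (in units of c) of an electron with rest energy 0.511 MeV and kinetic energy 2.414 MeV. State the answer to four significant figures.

γ = 1 + K/(mc²) = 1 + 2.414/0.511 = 5.7241.
β = √(1 − 1/γ²) = √(1 − 0.0305201) = √0.9694799 = 0.9846.

0.9846c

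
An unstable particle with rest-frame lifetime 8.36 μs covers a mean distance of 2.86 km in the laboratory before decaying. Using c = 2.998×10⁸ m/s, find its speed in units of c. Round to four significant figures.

d = βγcτ ⇒ βγ = d/(cτ) = 2860 m / (2506.328 m) = 1.1411.
β = (βγ)/√(1+(βγ)²) = 1.1411/√2.30211 = 0.7521.

0.7521c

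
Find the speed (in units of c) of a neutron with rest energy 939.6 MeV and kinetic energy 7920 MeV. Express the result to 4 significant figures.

0.9944c

K = (γ−1)mc², so γ = 1 + 7920/939.6 = 9.4291.
Then v/c = √(1 − γ⁻²) = √(1 − 0.0112476) = √0.9887524 = 0.9944.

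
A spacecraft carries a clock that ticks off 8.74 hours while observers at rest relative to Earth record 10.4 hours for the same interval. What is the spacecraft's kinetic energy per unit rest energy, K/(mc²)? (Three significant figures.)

γ = Δt/Δτ = 10.4/8.74 = 1.18993.
K/(mc²) = γ − 1 = 1.18993 − 1 = 0.190.

0.190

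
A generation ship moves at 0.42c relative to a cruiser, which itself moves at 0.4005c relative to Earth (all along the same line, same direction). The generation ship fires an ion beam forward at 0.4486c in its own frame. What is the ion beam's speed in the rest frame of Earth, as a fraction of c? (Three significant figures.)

0.875c

Compose velocities in two stages. Stage 1 (into S'): u₁ = (0.4486+0.42)/(1+0.4486×0.42) = 0.73089.
Stage 2 (into S): u = (0.73089+0.4005)/(1+0.73089×0.4005) = 0.8752, so the speed is 0.875c.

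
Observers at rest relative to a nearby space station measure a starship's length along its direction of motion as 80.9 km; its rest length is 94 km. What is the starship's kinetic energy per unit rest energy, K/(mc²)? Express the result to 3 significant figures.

0.162

From L = L₀/γ: γ = 94/80.9 = 1.16193.
Since K = (γ−1)mc², K/(mc²) = 1.16193 − 1 = 0.162.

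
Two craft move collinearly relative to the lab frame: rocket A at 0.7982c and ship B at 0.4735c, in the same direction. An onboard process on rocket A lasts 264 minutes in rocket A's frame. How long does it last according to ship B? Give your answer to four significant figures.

309.5 minutes

The velocity of rocket A relative to ship B is (0.7982 − 0.4735)c / (1 − 0.7982×0.4735) = 0.52198c; relative speed 0.52198c.
At |u| = 0.52198c, γ = (1 − 0.272463)^(−1/2) = 1.1724.
Rocket A's interval is proper; time dilation gives Δt_B = γΔτ = 1.1724 × 264 minutes = 309.5 minutes.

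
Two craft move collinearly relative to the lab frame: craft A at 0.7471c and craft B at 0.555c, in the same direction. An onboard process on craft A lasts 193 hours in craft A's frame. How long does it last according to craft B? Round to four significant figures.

204.3 hours

The velocity of craft A relative to craft B is (0.7471 − 0.555)c / (1 − 0.7471×0.555) = 0.32817c; relative speed 0.32817c.
At |u| = 0.32817c, γ = (1 − 0.107696)^(−1/2) = 1.0586.
The clock on craft A records proper time, so craft B measures Δt = γΔτ = 1.0586 × 193 = 204.3 hours.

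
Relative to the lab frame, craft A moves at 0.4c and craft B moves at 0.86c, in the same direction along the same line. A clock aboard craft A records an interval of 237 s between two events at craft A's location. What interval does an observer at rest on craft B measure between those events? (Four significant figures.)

332.4 s

The velocity of craft A relative to craft B is (0.4 − 0.86)c / (1 − 0.4×0.86) = −0.70122c; relative speed 0.70122c.
At |u| = 0.70122c, γ = (1 − 0.491709)^(−1/2) = 1.4026.
Craft A's interval is proper; time dilation gives Δt_B = γΔτ = 1.4026 × 237 s = 332.4 s.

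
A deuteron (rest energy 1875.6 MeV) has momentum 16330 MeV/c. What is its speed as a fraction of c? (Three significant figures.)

0.993c

βγ = pc/(mc²) = 16330/1875.6 = 8.7065.
Since γ² = 1 + (βγ)² = 76.8031, γ = √76.8031 = 8.76374, and β = (βγ)/γ = 8.7065/8.76374 = 0.993.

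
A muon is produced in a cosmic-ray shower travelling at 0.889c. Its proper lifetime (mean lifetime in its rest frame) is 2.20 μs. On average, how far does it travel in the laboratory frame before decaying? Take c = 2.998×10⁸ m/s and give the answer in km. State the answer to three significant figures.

γ = 1/√(1 − β²) = 1/√(1 − 0.790321) = 1/√0.209679 = 1/0.457907 = 2.1838.
Lab-frame lifetime: Δt = γτ = 2.1838 × 2.20 μs = 4.8044 μs.
Distance: d = vΔt = 0.889 × 2.998×10⁸ m/s × 4.8044×10^-6 s = 1280 m = 1.28 km.

1.28 km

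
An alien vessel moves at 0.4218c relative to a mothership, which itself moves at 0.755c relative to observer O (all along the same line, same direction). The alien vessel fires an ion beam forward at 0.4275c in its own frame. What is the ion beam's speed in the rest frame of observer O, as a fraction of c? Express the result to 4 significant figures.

Apply u = (u'+v)/(1+u'v) twice. Ion beam in the mothership frame: (0.4275+0.4218)/(1+0.4275·0.4218) = 0.8493/1.1803195 = 0.71955c.
That velocity, transformed to the rest frame of observer O: (0.71955+0.755)/(1+0.71955·0.755) = 1.47455/1.54326025 = 0.95548c.

0.9555c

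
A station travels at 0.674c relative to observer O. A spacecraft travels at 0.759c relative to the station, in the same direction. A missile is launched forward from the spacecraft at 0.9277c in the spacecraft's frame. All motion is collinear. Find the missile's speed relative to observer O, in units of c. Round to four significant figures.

Apply u = (u'+v)/(1+u'v) twice. Missile in the station frame: (0.9277+0.759)/(1+0.9277·0.759) = 1.6867/1.7041243 = 0.98978c.
That velocity, transformed to the rest frame of observer O: (0.98978+0.674)/(1+0.98978·0.674) = 1.66378/1.66711172 = 0.998c.

0.9980c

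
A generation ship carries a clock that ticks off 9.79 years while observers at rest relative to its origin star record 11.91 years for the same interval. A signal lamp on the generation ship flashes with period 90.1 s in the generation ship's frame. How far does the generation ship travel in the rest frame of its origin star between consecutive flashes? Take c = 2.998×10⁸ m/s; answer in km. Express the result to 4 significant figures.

γ = Δt/Δτ = 11.91/9.79 = 1.21655.
β = √(1 − 1/γ²) = 0.56949. Lab-frame period = γτ = 1.21655×90.1 s = 109.61 s. Distance = βc × γτ = 0.56949 × 2.998×10⁸ m/s × 109.61 s = 1.8714×10^10 m = 1.871×10^7 km.

1.871×10^7 km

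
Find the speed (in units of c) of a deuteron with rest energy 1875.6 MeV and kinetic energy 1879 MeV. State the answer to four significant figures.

0.8663c

γ = 1 + K/(mc²) = 1 + 1879/1875.6 = 2.0018.
β = √(1 − 1/γ²) = √(1 − 0.249551) = √0.750449 = 0.8663.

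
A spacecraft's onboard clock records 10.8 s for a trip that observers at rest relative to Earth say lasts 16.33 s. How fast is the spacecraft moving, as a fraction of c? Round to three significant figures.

0.750c

γ = Δt/Δτ = 16.33/10.8 = 1.512.
β = √(1 − 1/γ²) = √(1 − 0.437418) = √0.562582 = 0.750.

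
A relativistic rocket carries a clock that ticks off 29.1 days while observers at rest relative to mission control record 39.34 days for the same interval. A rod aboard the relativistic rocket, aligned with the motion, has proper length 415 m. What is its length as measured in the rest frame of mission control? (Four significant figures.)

From Δt = γΔτ: γ = 39.34/29.1 = 1.35189.
The rod contracts by the same γ: 415 m / 1.35189 = 307.0 m.

307.0 m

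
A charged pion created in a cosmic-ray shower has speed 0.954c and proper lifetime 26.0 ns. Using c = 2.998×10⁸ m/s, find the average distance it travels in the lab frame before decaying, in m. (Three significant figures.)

γ = 1/√(1 − β²) = 1/√(1 − 0.910116) = 1/√0.089884 = 1/0.299807 = 3.3355.
Lab-frame lifetime: Δt = γτ = 3.3355 × 26.0 ns = 86.723 ns.
Distance: d = vΔt = 0.954 × 2.998×10⁸ m/s × 8.6723×10^-8 s = 24.8 m.

24.8 m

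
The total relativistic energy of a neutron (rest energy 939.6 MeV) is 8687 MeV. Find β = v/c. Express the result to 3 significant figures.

γ = E/(mc²) = 8687/939.6 = 9.2454.
β = √(1 − 1/γ²) = √(1 − 0.011699) = √0.988301 = 0.994.

0.994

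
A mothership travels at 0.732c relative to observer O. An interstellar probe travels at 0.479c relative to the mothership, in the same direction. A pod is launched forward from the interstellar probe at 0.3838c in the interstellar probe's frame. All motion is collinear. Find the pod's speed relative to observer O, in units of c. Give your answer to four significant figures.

Apply u = (u'+v)/(1+u'v) twice. Pod in the mothership frame: (0.3838+0.479)/(1+0.3838·0.479) = 0.8628/1.1838402 = 0.72881c.
That velocity, transformed to the rest frame of observer O: (0.72881+0.732)/(1+0.72881·0.732) = 1.46081/1.53348892 = 0.95261c.

0.9526c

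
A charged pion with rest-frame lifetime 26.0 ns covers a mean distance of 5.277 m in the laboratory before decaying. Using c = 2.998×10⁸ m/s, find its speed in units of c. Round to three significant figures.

Lab distance = (lab lifetime)·v = γτ·βc, so βγ = d/(cτ) = 5.277/(2.998×10⁸ × 2.600×10^-8) = 0.67699.
With βγ = 0.67699: γ² = 1 + (βγ)² = 1.458315, and β = (βγ)/γ = 0.67699/1.20761 = 0.561.

0.561c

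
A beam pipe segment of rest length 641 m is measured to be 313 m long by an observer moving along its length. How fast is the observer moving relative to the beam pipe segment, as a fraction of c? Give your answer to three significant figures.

0.873c

Length contraction gives γ = L₀/L = 641/313 = 2.0479.
β = √(1 − 1/γ²) = √0.761558 = 0.873.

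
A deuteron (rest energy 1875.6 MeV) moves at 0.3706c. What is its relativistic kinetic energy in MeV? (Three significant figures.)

144 MeV

γ = 1/√(1 − β²) = 1/√(1 − 0.13734436) = 1/√0.86265564 = 1.076667.
Kinetic energy: K = (γ − 1)mc² = (1.076667 − 1) × 1875.6 MeV = 0.076667 × 1875.6 = 144 MeV.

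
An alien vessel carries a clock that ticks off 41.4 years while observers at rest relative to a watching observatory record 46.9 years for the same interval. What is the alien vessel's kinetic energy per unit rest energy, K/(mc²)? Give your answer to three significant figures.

γ = Δt/Δτ = 46.9/41.4 = 1.13285.
K/(mc²) = γ − 1 = 1.13285 − 1 = 0.133.

0.133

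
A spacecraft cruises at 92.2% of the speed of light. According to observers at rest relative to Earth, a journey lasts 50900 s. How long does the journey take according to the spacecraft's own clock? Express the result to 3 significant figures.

With β = 0.922, γ = 1/√(1 − 0.922²) = 1/√0.149916 = 2.5827.
The spacecraft's clock runs slow as seen from Earth, so Δτ = Δt/γ = 50900/2.5827 = 19700 s.

19700 s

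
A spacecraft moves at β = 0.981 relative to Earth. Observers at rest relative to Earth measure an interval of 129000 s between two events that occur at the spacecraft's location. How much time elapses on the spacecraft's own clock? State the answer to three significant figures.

25000 s

γ = 1/√(1 − β²) = 1/√(1 − 0.962361) = 1/√0.037639 = 1/0.194008 = 5.1544.
The moving clock records proper time: Δτ = Δt/γ = 129000/5.1544 = 25000 s.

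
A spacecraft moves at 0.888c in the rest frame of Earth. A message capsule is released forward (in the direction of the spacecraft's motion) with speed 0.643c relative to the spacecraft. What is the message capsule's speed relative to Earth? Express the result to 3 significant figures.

0.975c

Relativistic velocity addition: u = (u' + v)/(1 + u'v/c²), with u' = 0.643c and v = 0.888c.
Numerator: 0.643 + 0.888 = 1.531. Denominator: 1 + (0.643)(0.888) = 1.570984.
u = 1.531/1.570984 = 0.97455, so the speed is 0.975c.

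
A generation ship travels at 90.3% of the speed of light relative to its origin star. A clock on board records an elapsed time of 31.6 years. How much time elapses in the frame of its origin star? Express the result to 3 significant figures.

73.5 years

With β = 0.903, γ = 1/√(1 − 0.903²) = 1/√0.184591 = 2.3275.
The onboard clock measures proper time, so the interval in the rest frame of its origin star is dilated: Δt = γ·Δτ = 2.3275 × 31.6 years = 73.5 years.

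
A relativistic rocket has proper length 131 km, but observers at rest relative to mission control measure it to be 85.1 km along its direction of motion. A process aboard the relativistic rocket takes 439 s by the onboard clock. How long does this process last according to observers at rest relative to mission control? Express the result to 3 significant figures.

From L = L₀/γ: γ = 131/85.1 = 1.53937.
Δt = γΔτ = 1.53937 × 439 = 676 s.

676 s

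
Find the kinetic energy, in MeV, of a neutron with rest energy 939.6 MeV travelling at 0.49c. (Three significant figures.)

138 MeV

With β = 0.49, γ = 1/√(1 − 0.49²) = 1/√0.7599 = 1.14715.
Kinetic energy: K = (γ − 1)mc² = (1.14715 − 1) × 939.6 MeV = 0.14715 × 939.6 = 138 MeV.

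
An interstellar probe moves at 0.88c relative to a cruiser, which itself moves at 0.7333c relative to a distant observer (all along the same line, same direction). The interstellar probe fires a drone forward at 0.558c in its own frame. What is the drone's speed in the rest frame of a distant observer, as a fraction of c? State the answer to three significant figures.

First combine the drone and interstellar probe (S''→S'): u₁ = (0.558 + 0.88)/(1 + 0.558×0.88) = 1.438/1.49104 = 0.96443.
Then combine with the cruiser (S'→S): u = (0.96443 + 0.7333)/(1 + 0.96443×0.7333) = 1.69773/1.707216519 = 0.99444.

0.994c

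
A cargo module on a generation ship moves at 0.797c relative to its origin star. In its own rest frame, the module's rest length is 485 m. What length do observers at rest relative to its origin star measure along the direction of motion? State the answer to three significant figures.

γ = 1/√(1 − β²) = 1/√(1 − 0.635209) = 1/√0.364791 = 1/0.603979 = 1.6557.
Length contraction: L = L₀/γ = 485/1.6557 = 293 m.

293 m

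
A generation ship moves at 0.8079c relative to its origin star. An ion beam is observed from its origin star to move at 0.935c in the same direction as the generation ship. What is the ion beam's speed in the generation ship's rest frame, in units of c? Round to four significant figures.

Transform to the generation ship's frame: u' = (u − v)/(1 − uv/c²).
u' = (0.935 − 0.8079)/(1 − 0.935×0.8079) = 0.1271/0.2446135 = 0.5196.
Speed in the generation ship's frame: 0.5196c (in the same direction).

0.5196c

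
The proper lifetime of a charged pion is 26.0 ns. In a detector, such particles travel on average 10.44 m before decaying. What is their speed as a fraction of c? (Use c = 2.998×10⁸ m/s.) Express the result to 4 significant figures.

0.8013c

Lab distance = (lab lifetime)·v = γτ·βc, so βγ = d/(cτ) = 10.44/(2.998×10⁸ × 2.600×10^-8) = 1.3394.
With βγ = 1.3394: γ² = 1 + (βγ)² = 2.79399, and β = (βγ)/γ = 1.3394/1.67152 = 0.8013.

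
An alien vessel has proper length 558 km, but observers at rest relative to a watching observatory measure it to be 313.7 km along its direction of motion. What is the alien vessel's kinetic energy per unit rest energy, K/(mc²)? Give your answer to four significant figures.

γ = L₀/L = 558/313.7 = 1.77877.
Since K = (γ−1)mc², K/(mc²) = 1.77877 − 1 = 0.7788.

0.7788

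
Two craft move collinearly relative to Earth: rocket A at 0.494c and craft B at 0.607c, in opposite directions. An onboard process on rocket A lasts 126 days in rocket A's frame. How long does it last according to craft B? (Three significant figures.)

237 days

The velocity of rocket A relative to craft B is (0.494 + 0.607)c / (1 + 0.494×0.607) = 0.84702c; relative speed 0.84702c.
γ for this relative speed: γ = 1/√(1 − 0.717443) = 1.8813.
Rocket A's interval is proper; time dilation gives Δt_B = γΔτ = 1.8813 × 126 days = 237 days.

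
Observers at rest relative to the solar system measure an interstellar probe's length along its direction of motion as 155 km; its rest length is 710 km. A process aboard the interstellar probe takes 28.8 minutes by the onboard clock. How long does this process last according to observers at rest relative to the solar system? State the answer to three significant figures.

132 minutes

γ = L₀/L = 710/155 = 4.58065.
Δt = γΔτ = 4.58065 × 28.8 = 132 minutes.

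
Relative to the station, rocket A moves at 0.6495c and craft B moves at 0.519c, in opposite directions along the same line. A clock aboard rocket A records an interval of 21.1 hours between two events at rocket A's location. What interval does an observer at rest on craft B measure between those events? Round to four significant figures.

43.41 hours

Speed of rocket A in craft B's frame: u = (v_A + v_B)/(1 + v_A v_B/c²) = (0.6495 + 0.519)/(1 + 0.6495×0.519) = 1.1685/1.3370905 = 0.87391; |u| = 0.87391c.
At |u| = 0.87391c, γ = (1 − 0.763719)^(−1/2) = 2.0572.
The clock on rocket A records proper time, so craft B measures Δt = γΔτ = 2.0572 × 21.1 = 43.41 hours.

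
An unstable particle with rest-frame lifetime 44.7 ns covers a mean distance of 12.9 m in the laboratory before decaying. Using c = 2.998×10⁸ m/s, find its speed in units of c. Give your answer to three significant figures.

0.694c

Let x = d/(cτ) = 12.90 m / (2.998×10⁸ m/s × 4.470×10^-8 s) = 0.96261. Since d = βγcτ, x = βγ = β/√(1−β²).
Solving: β² = x²/(1+x²) = 0.926618/1.926618 = 0.480956, so β = 0.694.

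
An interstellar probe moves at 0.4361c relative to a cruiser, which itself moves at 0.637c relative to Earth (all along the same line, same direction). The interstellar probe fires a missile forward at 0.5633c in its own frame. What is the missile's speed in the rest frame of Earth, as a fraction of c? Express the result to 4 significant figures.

0.9525c

First combine the missile and interstellar probe (S''→S'): u₁ = (0.5633 + 0.4361)/(1 + 0.5633×0.4361) = 0.9994/1.24565513 = 0.80231.
Then combine with the cruiser (S'→S): u = (0.80231 + 0.637)/(1 + 0.80231×0.637) = 1.43931/1.51107147 = 0.95251.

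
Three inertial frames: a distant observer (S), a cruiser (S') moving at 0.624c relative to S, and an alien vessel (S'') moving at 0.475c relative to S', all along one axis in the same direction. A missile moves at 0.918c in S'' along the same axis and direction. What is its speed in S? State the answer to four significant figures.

Apply u = (u'+v)/(1+u'v) twice. Missile in the cruiser frame: (0.918+0.475)/(1+0.918·0.475) = 1.393/1.43605 = 0.97002c.
That velocity, transformed to the rest frame of a distant observer: (0.97002+0.624)/(1+0.97002·0.624) = 1.59402/1.60529248 = 0.99298c.

0.9930c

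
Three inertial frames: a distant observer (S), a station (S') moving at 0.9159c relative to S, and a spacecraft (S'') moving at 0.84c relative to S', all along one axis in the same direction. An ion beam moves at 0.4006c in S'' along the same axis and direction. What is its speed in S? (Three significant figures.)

First combine the ion beam and spacecraft (S''→S'): u₁ = (0.4006 + 0.84)/(1 + 0.4006×0.84) = 1.2406/1.336504 = 0.92824.
Then combine with the station (S'→S): u = (0.92824 + 0.9159)/(1 + 0.92824×0.9159) = 1.84414/1.850175016 = 0.99674.

0.997c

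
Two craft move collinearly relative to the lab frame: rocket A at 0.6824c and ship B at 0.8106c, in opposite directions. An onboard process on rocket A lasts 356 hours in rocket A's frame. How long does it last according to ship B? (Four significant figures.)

1292 hours

Speed of rocket A in ship B's frame: u = (v_A + v_B)/(1 + v_A v_B/c²) = (0.6824 + 0.8106)/(1 + 0.6824×0.8106) = 1.493/1.55315344 = 0.96127; |u| = 0.96127c.
γ for this relative speed: γ = 1/√(1 − 0.92404) = 3.6283.
Rocket A's interval is proper; time dilation gives Δt_B = γΔτ = 3.6283 × 356 hours = 1292 hours.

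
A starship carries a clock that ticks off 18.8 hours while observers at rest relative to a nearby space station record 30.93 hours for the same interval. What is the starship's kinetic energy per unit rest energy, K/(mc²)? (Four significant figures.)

γ = Δt/Δτ = 30.93/18.8 = 1.64521.
Since K = (γ−1)mc², K/(mc²) = 1.64521 − 1 = 0.6452.

0.6452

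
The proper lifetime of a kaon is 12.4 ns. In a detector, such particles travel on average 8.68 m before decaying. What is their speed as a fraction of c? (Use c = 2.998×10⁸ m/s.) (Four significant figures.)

0.9192c

Lab distance = (lab lifetime)·v = γτ·βc, so βγ = d/(cτ) = 8.680/(2.998×10⁸ × 1.240×10^-8) = 2.3349.
With βγ = 2.3349: γ² = 1 + (βγ)² = 6.45176, and β = (βγ)/γ = 2.3349/2.54003 = 0.9192.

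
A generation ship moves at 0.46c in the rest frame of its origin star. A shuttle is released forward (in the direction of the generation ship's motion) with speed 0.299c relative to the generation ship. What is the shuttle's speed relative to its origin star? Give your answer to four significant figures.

Relativistic velocity addition: u = (u' + v)/(1 + u'v/c²), with u' = 0.299c and v = 0.46c.
Numerator: 0.299 + 0.46 = 0.759. Denominator: 1 + (0.299)(0.46) = 1.13754.
u = 0.759/1.13754 = 0.66723, so the speed is 0.6672c.

0.6672c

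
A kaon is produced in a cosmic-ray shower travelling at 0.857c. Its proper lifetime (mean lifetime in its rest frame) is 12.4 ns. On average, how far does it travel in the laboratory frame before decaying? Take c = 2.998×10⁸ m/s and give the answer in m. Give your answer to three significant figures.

6.18 m

With β = 0.857, γ = 1/√(1 − 0.857²) = 1/√0.265551 = 1.9406.
Lab-frame lifetime: Δt = γτ = 1.9406 × 12.4 ns = 24.063 ns.
Distance: d = vΔt = 0.857 × 2.998×10⁸ m/s × 2.4063×10^-8 s = 6.18 m.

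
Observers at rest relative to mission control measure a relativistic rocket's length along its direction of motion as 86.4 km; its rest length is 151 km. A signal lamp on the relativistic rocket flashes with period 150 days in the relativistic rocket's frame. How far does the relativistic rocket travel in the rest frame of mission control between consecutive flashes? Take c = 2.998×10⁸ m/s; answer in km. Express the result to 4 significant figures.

γ = L₀/L = 151/86.4 = 1.74769.
β = √(1 − 1/γ²) = 0.82013. Lab-frame period = γτ = 1.74769×150 days = 262.15 days. Distance = βc × γτ = 0.82013 × 2.998×10⁸ m/s × 22649760 s = 5.5690×10^15 m = 5.569×10^12 km.

5.569×10^12 km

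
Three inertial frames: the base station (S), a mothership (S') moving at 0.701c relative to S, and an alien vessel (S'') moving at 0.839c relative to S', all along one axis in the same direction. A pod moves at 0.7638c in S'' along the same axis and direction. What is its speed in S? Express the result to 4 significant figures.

Compose velocities in two stages. Stage 1 (into S'): u₁ = (0.7638+0.839)/(1+0.7638×0.839) = 0.97682.
Stage 2 (into S): u = (0.97682+0.701)/(1+0.97682×0.701) = 0.99589, so the speed is 0.9959c.

0.9959c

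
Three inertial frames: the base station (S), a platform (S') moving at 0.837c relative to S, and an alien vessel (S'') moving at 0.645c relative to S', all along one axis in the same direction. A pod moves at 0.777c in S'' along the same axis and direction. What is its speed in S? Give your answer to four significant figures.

First combine the pod and alien vessel (S''→S'): u₁ = (0.777 + 0.645)/(1 + 0.777×0.645) = 1.422/1.501165 = 0.94726.
Then combine with the platform (S'→S): u = (0.94726 + 0.837)/(1 + 0.94726×0.837) = 1.78426/1.79285662 = 0.99521.

0.9952c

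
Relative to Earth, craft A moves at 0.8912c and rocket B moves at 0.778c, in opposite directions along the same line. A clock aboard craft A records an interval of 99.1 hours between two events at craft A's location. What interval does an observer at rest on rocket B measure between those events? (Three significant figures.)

589 hours

Speed of craft A in rocket B's frame: u = (v_A + v_B)/(1 + v_A v_B/c²) = (0.8912 + 0.778)/(1 + 0.8912×0.778) = 1.6692/1.6933536 = 0.98574; |u| = 0.98574c.
At |u| = 0.98574c, γ = (1 − 0.971683)^(−1/2) = 5.9426.
The clock on craft A records proper time, so rocket B measures Δt = γΔτ = 5.9426 × 99.1 = 589 hours.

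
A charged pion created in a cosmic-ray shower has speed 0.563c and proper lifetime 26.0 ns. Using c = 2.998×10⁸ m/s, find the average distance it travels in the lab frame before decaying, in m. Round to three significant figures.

γ = 1/√(1 − β²) = 1/√(1 − 0.316969) = 1/√0.683031 = 1/0.826457 = 1.21.
Lab-frame lifetime: Δt = γτ = 1.21 × 26.0 ns = 31.46 ns.
Distance: d = vΔt = 0.563 × 2.998×10⁸ m/s × 3.1460×10^-8 s = 5.31 m.

5.31 m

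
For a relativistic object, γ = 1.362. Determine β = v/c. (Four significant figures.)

0.6789

β = √(1 − 1/γ²) = √(1 − 1/1.855044) = √0.460929 = 0.6789.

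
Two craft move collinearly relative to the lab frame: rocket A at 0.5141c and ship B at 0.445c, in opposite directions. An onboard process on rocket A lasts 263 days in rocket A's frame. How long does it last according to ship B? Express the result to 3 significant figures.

The velocity of rocket A relative to ship B is (0.5141 + 0.445)c / (1 + 0.5141×0.445) = 0.78053c; relative speed 0.78053c.
γ for this relative speed: γ = 1/√(1 − 0.609227) = 1.5997.
Rocket A's interval is proper; time dilation gives Δt_B = γΔτ = 1.5997 × 263 days = 421 days.

421 days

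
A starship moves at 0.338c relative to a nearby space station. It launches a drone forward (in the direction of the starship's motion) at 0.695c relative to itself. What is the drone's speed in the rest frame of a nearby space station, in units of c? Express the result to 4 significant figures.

0.8365c

Relativistic velocity addition: u = (u' + v)/(1 + u'v/c²), with u' = 0.695c and v = 0.338c.
Numerator: 0.695 + 0.338 = 1.033. Denominator: 1 + (0.695)(0.338) = 1.23491.
u = 1.033/1.23491 = 0.8365, so the speed is 0.8365c.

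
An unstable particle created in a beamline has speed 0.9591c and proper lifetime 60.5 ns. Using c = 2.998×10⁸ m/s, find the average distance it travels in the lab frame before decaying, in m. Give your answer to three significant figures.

61.5 m

With β = 0.9591, γ = 1/√(1 − 0.9591²) = 1/√0.08012719 = 3.5327.
Lab-frame lifetime: Δt = γτ = 3.5327 × 60.5 ns = 213.73 ns.
Distance: d = vΔt = 0.9591 × 2.998×10⁸ m/s × 2.1373×10^-7 s = 61.5 m.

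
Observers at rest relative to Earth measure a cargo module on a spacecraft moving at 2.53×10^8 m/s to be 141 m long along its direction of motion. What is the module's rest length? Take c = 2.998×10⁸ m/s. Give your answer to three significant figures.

263 m

β = v/c = (2.53×10^8 m/s)/(2.998×10⁸ m/s) = 0.843896.
Lorentz factor: γ = (1 − 0.7121605)^(−1/2) = 1.8639.
Proper length: L₀ = γ·L = 1.8639 × 141 = 263 m.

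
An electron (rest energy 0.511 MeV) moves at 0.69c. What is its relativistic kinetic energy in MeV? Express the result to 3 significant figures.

0.195 MeV

Lorentz factor: γ = (1 − 0.4761)^(−1/2) = 1.38158.
Kinetic energy: K = (γ − 1)mc² = (1.38158 − 1) × 0.511 MeV = 0.38158 × 0.511 = 0.195 MeV.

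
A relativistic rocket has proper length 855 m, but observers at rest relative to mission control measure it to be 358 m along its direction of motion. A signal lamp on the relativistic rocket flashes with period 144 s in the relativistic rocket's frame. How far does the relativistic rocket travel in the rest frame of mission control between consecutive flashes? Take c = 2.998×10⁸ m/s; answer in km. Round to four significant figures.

9.363×10^7 km

Length contraction gives γ = L₀/L = 855/358 = 2.38827.
β = √(1 − 1/γ²) = 0.90812. Lab-frame period = γτ = 2.38827×144 s = 343.91 s. Distance = βc × γτ = 0.90812 × 2.998×10⁸ m/s × 343.91 s = 9.3631×10^10 m = 9.363×10^7 km.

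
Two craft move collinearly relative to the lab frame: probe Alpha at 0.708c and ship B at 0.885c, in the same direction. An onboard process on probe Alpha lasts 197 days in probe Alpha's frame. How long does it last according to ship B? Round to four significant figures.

223.7 days

The velocity of probe Alpha relative to ship B is (0.708 − 0.885)c / (1 − 0.708×0.885) = −0.474c; relative speed 0.474c.
At |u| = 0.474c, γ = (1 − 0.224676)^(−1/2) = 1.1357.
The clock on probe Alpha records proper time, so ship B measures Δt = γΔτ = 1.1357 × 197 = 223.7 days.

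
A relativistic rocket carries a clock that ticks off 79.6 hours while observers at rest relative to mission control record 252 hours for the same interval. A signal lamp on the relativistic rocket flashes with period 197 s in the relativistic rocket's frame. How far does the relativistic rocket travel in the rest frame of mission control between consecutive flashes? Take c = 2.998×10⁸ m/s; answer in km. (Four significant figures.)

1.774×10^8 km

γ = Δt/Δτ = 252/79.6 = 3.16583.
β = √(1 − 1/γ²) = 0.9488. Lab-frame period = γτ = 3.16583×197 s = 623.67 s. Distance = βc × γτ = 0.9488 × 2.998×10⁸ m/s × 623.67 s = 1.7740×10^11 m = 1.774×10^8 km.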